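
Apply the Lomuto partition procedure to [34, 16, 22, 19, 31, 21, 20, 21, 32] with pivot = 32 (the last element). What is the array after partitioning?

Lomuto partition with pivot = 32:

Initial array: [34, 16, 22, 19, 31, 21, 20, 21, 32]

arr[0]=34 > 32: no swap
arr[1]=16 <= 32: swap with position 0, array becomes [16, 34, 22, 19, 31, 21, 20, 21, 32]
arr[2]=22 <= 32: swap with position 1, array becomes [16, 22, 34, 19, 31, 21, 20, 21, 32]
arr[3]=19 <= 32: swap with position 2, array becomes [16, 22, 19, 34, 31, 21, 20, 21, 32]
arr[4]=31 <= 32: swap with position 3, array becomes [16, 22, 19, 31, 34, 21, 20, 21, 32]
arr[5]=21 <= 32: swap with position 4, array becomes [16, 22, 19, 31, 21, 34, 20, 21, 32]
arr[6]=20 <= 32: swap with position 5, array becomes [16, 22, 19, 31, 21, 20, 34, 21, 32]
arr[7]=21 <= 32: swap with position 6, array becomes [16, 22, 19, 31, 21, 20, 21, 34, 32]

Place pivot at position 7: [16, 22, 19, 31, 21, 20, 21, 32, 34]
Pivot position: 7

After partitioning with pivot 32, the array becomes [16, 22, 19, 31, 21, 20, 21, 32, 34]. The pivot is placed at index 7. All elements to the left of the pivot are <= 32, and all elements to the right are > 32.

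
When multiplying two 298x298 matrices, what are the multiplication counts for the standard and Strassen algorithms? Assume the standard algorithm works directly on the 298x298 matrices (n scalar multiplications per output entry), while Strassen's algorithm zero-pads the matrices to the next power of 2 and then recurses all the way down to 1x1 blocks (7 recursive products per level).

Matrix multiplication for 298x298 matrices:

Strassen's algorithm requires power-of-2 dimensions. Pad 298x298 to 512x512 (next power of 2).

Standard algorithm: 298^3 = 26463592 multiplications
Strassen's algorithm: 7^(log2(512)) = 7^9 = 40353607 multiplications
Difference: 26463592 - 40353607 = -13890015 (Strassen uses MORE here due to padding overhead — for small or just-over-power-of-2 n, padding can outweigh the per-level savings)

Standard: 26463592 multiplications (298^3). Strassen: 40353607 multiplications (7^9, after padding to 512x512). Strassen reduces 8 recursive multiplications to 7 at each level.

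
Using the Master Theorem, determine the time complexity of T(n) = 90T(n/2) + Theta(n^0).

Master Theorem for T(n) = 90T(n/2) + O(n^0):

a = 90, b = 2, c = 0
log_b(a) = log_2(90) = 6.4919

Case 1: c = 0 < log_2(90) = 6.4919
T(n) = O(n^(log_2 90))

For T(n) = 90T(n/2) + O(n^0): log_2(90) = 6.4919. This is Case 1 of the Master Theorem (c < log_b(a), work dominated by leaves), giving O(n^(log_2 90)).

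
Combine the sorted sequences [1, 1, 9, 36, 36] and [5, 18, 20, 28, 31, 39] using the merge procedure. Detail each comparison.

Merging process:

Compare 1 vs 5: take 1 from left. Merged: [1]
Compare 1 vs 5: take 1 from left. Merged: [1, 1]
Compare 9 vs 5: take 5 from right. Merged: [1, 1, 5]
Compare 9 vs 18: take 9 from left. Merged: [1, 1, 5, 9]
Compare 36 vs 18: take 18 from right. Merged: [1, 1, 5, 9, 18]
Compare 36 vs 20: take 20 from right. Merged: [1, 1, 5, 9, 18, 20]
Compare 36 vs 28: take 28 from right. Merged: [1, 1, 5, 9, 18, 20, 28]
Compare 36 vs 31: take 31 from right. Merged: [1, 1, 5, 9, 18, 20, 28, 31]
Compare 36 vs 39: take 36 from left. Merged: [1, 1, 5, 9, 18, 20, 28, 31, 36]
Compare 36 vs 39: take 36 from left. Merged: [1, 1, 5, 9, 18, 20, 28, 31, 36, 36]
Append remaining from right: [39]. Merged: [1, 1, 5, 9, 18, 20, 28, 31, 36, 36, 39]

Final merged array: [1, 1, 5, 9, 18, 20, 28, 31, 36, 36, 39]
Total comparisons: 10

The merged array is [1, 1, 5, 9, 18, 20, 28, 31, 36, 36, 39], requiring 10 comparisons. The merge step runs in O(n) time where n is the total number of elements.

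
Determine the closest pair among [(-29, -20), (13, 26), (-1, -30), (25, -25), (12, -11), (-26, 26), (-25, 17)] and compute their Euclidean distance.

Computing all pairwise distances among 7 points:

d((-29, -20), (13, 26)) = 62.2896
d((-29, -20), (-1, -30)) = 29.7321
d((-29, -20), (25, -25)) = 54.231
d((-29, -20), (12, -11)) = 41.9762
d((-29, -20), (-26, 26)) = 46.0977
d((-29, -20), (-25, 17)) = 37.2156
d((13, 26), (-1, -30)) = 57.7235
d((13, 26), (25, -25)) = 52.3927
d((13, 26), (12, -11)) = 37.0135
d((13, 26), (-26, 26)) = 39.0
d((13, 26), (-25, 17)) = 39.0512
d((-1, -30), (25, -25)) = 26.4764
d((-1, -30), (12, -11)) = 23.0217
d((-1, -30), (-26, 26)) = 61.327
d((-1, -30), (-25, 17)) = 52.7731
d((25, -25), (12, -11)) = 19.105
d((25, -25), (-26, 26)) = 72.1249
d((25, -25), (-25, 17)) = 65.2993
d((12, -11), (-26, 26)) = 53.0377
d((12, -11), (-25, 17)) = 46.4004
d((-26, 26), (-25, 17)) = 9.0554 <-- minimum

Closest pair: (-26, 26) and (-25, 17) with distance 9.0554

The closest pair is (-26, 26) and (-25, 17) with Euclidean distance 9.0554. For 7 points, brute-force pairwise comparison is shown above. For large n, the divide-and-conquer algorithm (sort by x, recurse on halves, check the dividing strip) achieves O(n log n).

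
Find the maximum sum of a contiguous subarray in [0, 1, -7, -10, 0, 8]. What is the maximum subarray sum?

Using Kadane's algorithm on [0, 1, -7, -10, 0, 8]:

Scanning through the array:
Position 1 (value 1): max_ending_here = 1, max_so_far = 1
Position 2 (value -7): max_ending_here = -6, max_so_far = 1
Position 3 (value -10): max_ending_here = -10, max_so_far = 1
Position 4 (value 0): max_ending_here = 0, max_so_far = 1
Position 5 (value 8): max_ending_here = 8, max_so_far = 8

Maximum subarray: [0, 8]
Maximum sum: 8

The maximum subarray is [0, 8] with sum 8. This subarray runs from index 4 to index 5.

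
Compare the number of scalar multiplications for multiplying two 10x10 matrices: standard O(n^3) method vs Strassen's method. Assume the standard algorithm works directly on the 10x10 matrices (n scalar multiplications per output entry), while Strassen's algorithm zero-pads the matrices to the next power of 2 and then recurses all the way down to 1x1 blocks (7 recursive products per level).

Matrix multiplication for 10x10 matrices:

Strassen's algorithm requires power-of-2 dimensions. Pad 10x10 to 16x16 (next power of 2).

Standard algorithm: 10^3 = 1000 multiplications
Strassen's algorithm: 7^(log2(16)) = 7^4 = 2401 multiplications
Difference: 1000 - 2401 = -1401 (Strassen uses MORE here due to padding overhead — for small or just-over-power-of-2 n, padding can outweigh the per-level savings)

Standard: 1000 multiplications (10^3). Strassen: 2401 multiplications (7^4, after padding to 16x16). Strassen reduces 8 recursive multiplications to 7 at each level.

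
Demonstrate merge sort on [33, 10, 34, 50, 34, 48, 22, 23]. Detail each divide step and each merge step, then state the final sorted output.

Merge sort trace:

Split: [33, 10, 34, 50, 34, 48, 22, 23] -> [33, 10, 34, 50] and [34, 48, 22, 23]
  Split: [33, 10, 34, 50] -> [33, 10] and [34, 50]
    Split: [33, 10] -> [33] and [10]
    Merge: [33] + [10] -> [10, 33]
    Split: [34, 50] -> [34] and [50]
    Merge: [34] + [50] -> [34, 50]
  Merge: [10, 33] + [34, 50] -> [10, 33, 34, 50]
  Split: [34, 48, 22, 23] -> [34, 48] and [22, 23]
    Split: [34, 48] -> [34] and [48]
    Merge: [34] + [48] -> [34, 48]
    Split: [22, 23] -> [22] and [23]
    Merge: [22] + [23] -> [22, 23]
  Merge: [34, 48] + [22, 23] -> [22, 23, 34, 48]
Merge: [10, 33, 34, 50] + [22, 23, 34, 48] -> [10, 22, 23, 33, 34, 34, 48, 50]

Final sorted array: [10, 22, 23, 33, 34, 34, 48, 50]

The merge sort proceeds by recursively splitting the array and merging sorted halves.
After all merges, the sorted array is [10, 22, 23, 33, 34, 34, 48, 50].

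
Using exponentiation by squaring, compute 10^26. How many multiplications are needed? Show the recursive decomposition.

Computing 10^26 by squaring (build up from 10^1; each line after the first costs one multiplication):

10^1 = 10
10^2 = (10^1)^2 = 10^2 = 100
10^3 = 10 * 10^2 = 10 * 100 = 1000
10^6 = (10^3)^2 = 1000^2 = 1000000
10^12 = (10^6)^2 = 1000000^2 = 1000000000000
10^13 = 10 * 10^12 = 10 * 1000000000000 = 10000000000000
10^26 = (10^13)^2 = 10000000000000^2 = 100000000000000000000000000

Result: 100000000000000000000000000
Multiplications needed: 6 (6 lines after 10^1)

10^26 = 100000000000000000000000000. Using exponentiation by squaring, this requires 6 multiplications. The key idea: if the exponent is even, square the half-power; if odd, multiply by the base once.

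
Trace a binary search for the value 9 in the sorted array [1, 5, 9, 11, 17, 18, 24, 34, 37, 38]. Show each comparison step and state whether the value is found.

Binary search for 9 in [1, 5, 9, 11, 17, 18, 24, 34, 37, 38]:

lo=0, hi=9, mid=4, arr[mid]=17 -> 17 > 9, search left half
lo=0, hi=3, mid=1, arr[mid]=5 -> 5 < 9, search right half
lo=2, hi=3, mid=2, arr[mid]=9 -> Found target at index 2!

Binary search finds 9 at index 2 after 3 comparisons. The search repeatedly halves the search space by comparing with the middle element.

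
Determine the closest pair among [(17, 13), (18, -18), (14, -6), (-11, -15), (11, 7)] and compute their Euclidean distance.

Computing all pairwise distances among 5 points:

d((17, 13), (18, -18)) = 31.0161
d((17, 13), (14, -6)) = 19.2354
d((17, 13), (-11, -15)) = 39.598
d((17, 13), (11, 7)) = 8.4853 <-- minimum
d((18, -18), (14, -6)) = 12.6491
d((18, -18), (-11, -15)) = 29.1548
d((18, -18), (11, 7)) = 25.9615
d((14, -6), (-11, -15)) = 26.5707
d((14, -6), (11, 7)) = 13.3417
d((-11, -15), (11, 7)) = 31.1127

Closest pair: (17, 13) and (11, 7) with distance 8.4853

The closest pair is (17, 13) and (11, 7) with Euclidean distance 8.4853. For 5 points, brute-force pairwise comparison is shown above. For large n, the divide-and-conquer algorithm (sort by x, recurse on halves, check the dividing strip) achieves O(n log n).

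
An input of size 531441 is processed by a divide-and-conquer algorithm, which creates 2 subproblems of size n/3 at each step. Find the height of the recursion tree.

For divide and conquer with division factor 3:

Problem sizes at each level:
Level 0: 531441
Level 1: 177147
Level 2: 59049
Level 3: 19683
Level 4: 6561
Level 5: 2187
Level 6: 729
Level 7: 243
Level 8: 81
Level 9: 27
Level 10: 9
Level 11: 3
Level 12: 1

The root is level 0 and the size-1 base case is level 12 (the tree spans levels 0 through 12, i.e. 13 levels counting the root), so the depth is the number of divisions: log_3(531441) = 12

The recursion tree depth is log_3(531441) = 12. At each level, the problem size is divided by 3, so it takes 12 divisions to reduce to a base case of size 1. The algorithm makes 2 recursive calls at each level.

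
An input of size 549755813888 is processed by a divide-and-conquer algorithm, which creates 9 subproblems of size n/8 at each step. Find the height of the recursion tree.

For divide and conquer with division factor 8:

Problem sizes at each level:
Level 0: 549755813888
Level 1: 68719476736
Level 2: 8589934592
Level 3: 1073741824
Level 4: 134217728
Level 5: 16777216
Level 6: 2097152
Level 7: 262144
Level 8: 32768
Level 9: 4096
Level 10: 512
Level 11: 64
Level 12: 8
Level 13: 1

The root is level 0 and the size-1 base case is level 13 (the tree spans levels 0 through 13, i.e. 14 levels counting the root), so the depth is the number of divisions: log_8(549755813888) = 13

The recursion tree depth is log_8(549755813888) = 13. At each level, the problem size is divided by 8, so it takes 13 divisions to reduce to a base case of size 1. The algorithm makes 9 recursive calls at each level.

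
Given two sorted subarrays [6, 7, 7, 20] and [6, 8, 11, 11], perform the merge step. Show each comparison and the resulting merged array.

Merging process:

Compare 6 vs 6: take 6 from left. Merged: [6]
Compare 7 vs 6: take 6 from right. Merged: [6, 6]
Compare 7 vs 8: take 7 from left. Merged: [6, 6, 7]
Compare 7 vs 8: take 7 from left. Merged: [6, 6, 7, 7]
Compare 20 vs 8: take 8 from right. Merged: [6, 6, 7, 7, 8]
Compare 20 vs 11: take 11 from right. Merged: [6, 6, 7, 7, 8, 11]
Compare 20 vs 11: take 11 from right. Merged: [6, 6, 7, 7, 8, 11, 11]
Append remaining from left: [20]. Merged: [6, 6, 7, 7, 8, 11, 11, 20]

Final merged array: [6, 6, 7, 7, 8, 11, 11, 20]
Total comparisons: 7

The merged array is [6, 6, 7, 7, 8, 11, 11, 20], requiring 7 comparisons. The merge step runs in O(n) time where n is the total number of elements.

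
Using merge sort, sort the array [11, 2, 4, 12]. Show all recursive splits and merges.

Merge sort trace:

Split: [11, 2, 4, 12] -> [11, 2] and [4, 12]
  Split: [11, 2] -> [11] and [2]
  Merge: [11] + [2] -> [2, 11]
  Split: [4, 12] -> [4] and [12]
  Merge: [4] + [12] -> [4, 12]
Merge: [2, 11] + [4, 12] -> [2, 4, 11, 12]

Final sorted array: [2, 4, 11, 12]

The merge sort proceeds by recursively splitting the array and merging sorted halves.
After all merges, the sorted array is [2, 4, 11, 12].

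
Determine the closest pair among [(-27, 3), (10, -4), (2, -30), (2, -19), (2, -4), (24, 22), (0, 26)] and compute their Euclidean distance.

Computing all pairwise distances among 7 points:

d((-27, 3), (10, -4)) = 37.6563
d((-27, 3), (2, -30)) = 43.9318
d((-27, 3), (2, -19)) = 36.4005
d((-27, 3), (2, -4)) = 29.8329
d((-27, 3), (24, 22)) = 54.4243
d((-27, 3), (0, 26)) = 35.4683
d((10, -4), (2, -30)) = 27.2029
d((10, -4), (2, -19)) = 17.0
d((10, -4), (2, -4)) = 8.0 <-- minimum
d((10, -4), (24, 22)) = 29.5296
d((10, -4), (0, 26)) = 31.6228
d((2, -30), (2, -19)) = 11.0
d((2, -30), (2, -4)) = 26.0
d((2, -30), (24, 22)) = 56.4624
d((2, -30), (0, 26)) = 56.0357
d((2, -19), (2, -4)) = 15.0
d((2, -19), (24, 22)) = 46.5296
d((2, -19), (0, 26)) = 45.0444
d((2, -4), (24, 22)) = 34.0588
d((2, -4), (0, 26)) = 30.0666
d((24, 22), (0, 26)) = 24.3311

Closest pair: (10, -4) and (2, -4) with distance 8.0

The closest pair is (10, -4) and (2, -4) with Euclidean distance 8.0. For 7 points, brute-force pairwise comparison is shown above. For large n, the divide-and-conquer algorithm (sort by x, recurse on halves, check the dividing strip) achieves O(n log n).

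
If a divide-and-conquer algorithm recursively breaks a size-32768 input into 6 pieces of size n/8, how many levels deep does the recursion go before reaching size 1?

For divide and conquer with division factor 8:

Problem sizes at each level:
Level 0: 32768
Level 1: 4096
Level 2: 512
Level 3: 64
Level 4: 8
Level 5: 1

The root is level 0 and the size-1 base case is level 5 (the tree spans levels 0 through 5, i.e. 6 levels counting the root), so the depth is the number of divisions: log_8(32768) = 5

The recursion tree depth is log_8(32768) = 5. At each level, the problem size is divided by 8, so it takes 5 divisions to reduce to a base case of size 1. The algorithm makes 6 recursive calls at each level.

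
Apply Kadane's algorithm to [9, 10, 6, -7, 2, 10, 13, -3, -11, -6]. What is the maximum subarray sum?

Using Kadane's algorithm on [9, 10, 6, -7, 2, 10, 13, -3, -11, -6]:

Scanning through the array:
Position 1 (value 10): max_ending_here = 19, max_so_far = 19
Position 2 (value 6): max_ending_here = 25, max_so_far = 25
Position 3 (value -7): max_ending_here = 18, max_so_far = 25
Position 4 (value 2): max_ending_here = 20, max_so_far = 25
Position 5 (value 10): max_ending_here = 30, max_so_far = 30
Position 6 (value 13): max_ending_here = 43, max_so_far = 43
Position 7 (value -3): max_ending_here = 40, max_so_far = 43
Position 8 (value -11): max_ending_here = 29, max_so_far = 43
Position 9 (value -6): max_ending_here = 23, max_so_far = 43

Maximum subarray: [9, 10, 6, -7, 2, 10, 13]
Maximum sum: 43

The maximum subarray is [9, 10, 6, -7, 2, 10, 13] with sum 43. This subarray runs from index 0 to index 6.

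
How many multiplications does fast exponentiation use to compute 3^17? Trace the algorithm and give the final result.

Computing 3^17 by squaring (build up from 3^1; each line after the first costs one multiplication):

3^1 = 3
3^2 = (3^1)^2 = 3^2 = 9
3^4 = (3^2)^2 = 9^2 = 81
3^8 = (3^4)^2 = 81^2 = 6561
3^16 = (3^8)^2 = 6561^2 = 43046721
3^17 = 3 * 3^16 = 3 * 43046721 = 129140163

Result: 129140163
Multiplications needed: 5 (5 lines after 3^1)

3^17 = 129140163. Using exponentiation by squaring, this requires 5 multiplications. The key idea: if the exponent is even, square the half-power; if odd, multiply by the base once.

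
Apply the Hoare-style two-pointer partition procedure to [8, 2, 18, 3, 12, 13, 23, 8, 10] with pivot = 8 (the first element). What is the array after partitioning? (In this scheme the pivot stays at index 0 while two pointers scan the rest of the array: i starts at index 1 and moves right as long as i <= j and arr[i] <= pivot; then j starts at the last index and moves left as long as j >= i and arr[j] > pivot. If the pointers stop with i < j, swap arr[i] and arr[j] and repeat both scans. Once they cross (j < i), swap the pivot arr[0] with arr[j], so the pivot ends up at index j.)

Hoare-style two-pointer partition with pivot = 8:

Initial array: [8, 2, 18, 3, 12, 13, 23, 8, 10]

Pointers start at i = 1, j = 8.
i stops at index 2 (arr[2]=18 > 8), j stops at index 7 (arr[7]=8 <= 8): swap arr[2] and arr[7], array becomes [8, 2, 8, 3, 12, 13, 23, 18, 10]
i ends at 4, j ends at 3: the pointers have crossed (j < i), so scanning stops.

Swap pivot arr[0] with arr[3] to place pivot at position 3: [3, 2, 8, 8, 12, 13, 23, 18, 10]
Pivot position: 3

After partitioning with pivot 8, the array becomes [3, 2, 8, 8, 12, 13, 23, 18, 10]. The pivot is placed at index 3. All elements to the left of the pivot are <= 8, and all elements to the right are > 8.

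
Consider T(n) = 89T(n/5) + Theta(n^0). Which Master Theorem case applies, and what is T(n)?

Master Theorem for T(n) = 89T(n/5) + O(n^0):

a = 89, b = 5, c = 0
log_b(a) = log_5(89) = 2.7889

Case 1: c = 0 < log_5(89) = 2.7889
T(n) = O(n^(log_5 89))

For T(n) = 89T(n/5) + O(n^0): log_5(89) = 2.7889. This is Case 1 of the Master Theorem (c < log_b(a), work dominated by leaves), giving O(n^(log_5 89)).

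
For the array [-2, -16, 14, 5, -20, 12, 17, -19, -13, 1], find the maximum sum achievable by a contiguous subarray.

Using Kadane's algorithm on [-2, -16, 14, 5, -20, 12, 17, -19, -13, 1]:

Scanning through the array:
Position 1 (value -16): max_ending_here = -16, max_so_far = -2
Position 2 (value 14): max_ending_here = 14, max_so_far = 14
Position 3 (value 5): max_ending_here = 19, max_so_far = 19
Position 4 (value -20): max_ending_here = -1, max_so_far = 19
Position 5 (value 12): max_ending_here = 12, max_so_far = 19
Position 6 (value 17): max_ending_here = 29, max_so_far = 29
Position 7 (value -19): max_ending_here = 10, max_so_far = 29
Position 8 (value -13): max_ending_here = -3, max_so_far = 29
Position 9 (value 1): max_ending_here = 1, max_so_far = 29

Maximum subarray: [12, 17]
Maximum sum: 29

The maximum subarray is [12, 17] with sum 29. This subarray runs from index 5 to index 6.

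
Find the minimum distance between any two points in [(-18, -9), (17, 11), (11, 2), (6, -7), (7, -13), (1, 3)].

Computing all pairwise distances among 6 points:

d((-18, -9), (17, 11)) = 40.3113
d((-18, -9), (11, 2)) = 31.0161
d((-18, -9), (6, -7)) = 24.0832
d((-18, -9), (7, -13)) = 25.318
d((-18, -9), (1, 3)) = 22.4722
d((17, 11), (11, 2)) = 10.8167
d((17, 11), (6, -7)) = 21.095
d((17, 11), (7, -13)) = 26.0
d((17, 11), (1, 3)) = 17.8885
d((11, 2), (6, -7)) = 10.2956
d((11, 2), (7, -13)) = 15.5242
d((11, 2), (1, 3)) = 10.0499
d((6, -7), (7, -13)) = 6.0828 <-- minimum
d((6, -7), (1, 3)) = 11.1803
d((7, -13), (1, 3)) = 17.088

Closest pair: (6, -7) and (7, -13) with distance 6.0828

The closest pair is (6, -7) and (7, -13) with Euclidean distance 6.0828. For 6 points, brute-force pairwise comparison is shown above. For large n, the divide-and-conquer algorithm (sort by x, recurse on halves, check the dividing strip) achieves O(n log n).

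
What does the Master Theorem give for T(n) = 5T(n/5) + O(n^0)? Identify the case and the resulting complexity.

Master Theorem for T(n) = 5T(n/5) + O(n^0):

a = 5, b = 5, c = 0
log_b(a) = log_5(5) = 1.0000

Case 1: c = 0 < log_5(5) = 1.0000
T(n) = O(n^(log_5 5)) = O(n)

For T(n) = 5T(n/5) + O(n^0): log_5(5) = 1.0000. This is Case 1 of the Master Theorem (c < log_b(a), work dominated by leaves), giving O(n).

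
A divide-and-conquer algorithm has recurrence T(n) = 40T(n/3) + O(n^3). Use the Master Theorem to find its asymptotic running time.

Master Theorem for T(n) = 40T(n/3) + O(n^3):

a = 40, b = 3, c = 3
log_b(a) = log_3(40) = 3.3578

Case 1: c = 3 < log_3(40) = 3.3578
T(n) = O(n^(log_3 40))

For T(n) = 40T(n/3) + O(n^3): log_3(40) = 3.3578. This is Case 1 of the Master Theorem (c < log_b(a), work dominated by leaves), giving O(n^(log_3 40)).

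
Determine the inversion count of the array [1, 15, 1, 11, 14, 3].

Finding inversions in [1, 15, 1, 11, 14, 3]:

(1, 2): arr[1]=15 > arr[2]=1
(1, 3): arr[1]=15 > arr[3]=11
(1, 4): arr[1]=15 > arr[4]=14
(1, 5): arr[1]=15 > arr[5]=3
(3, 5): arr[3]=11 > arr[5]=3
(4, 5): arr[4]=14 > arr[5]=3

Total inversions: 6

The array has 6 inversion(s): (1,2), (1,3), (1,4), (1,5), (3,5), (4,5). Each pair (i,j) satisfies i < j and arr[i] > arr[j].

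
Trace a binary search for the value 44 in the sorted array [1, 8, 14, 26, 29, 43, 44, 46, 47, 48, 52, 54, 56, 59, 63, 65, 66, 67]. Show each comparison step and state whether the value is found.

Binary search for 44 in [1, 8, 14, 26, 29, 43, 44, 46, 47, 48, 52, 54, 56, 59, 63, 65, 66, 67]:

lo=0, hi=17, mid=8, arr[mid]=47 -> 47 > 44, search left half
lo=0, hi=7, mid=3, arr[mid]=26 -> 26 < 44, search right half
lo=4, hi=7, mid=5, arr[mid]=43 -> 43 < 44, search right half
lo=6, hi=7, mid=6, arr[mid]=44 -> Found target at index 6!

Binary search finds 44 at index 6 after 4 comparisons. The search repeatedly halves the search space by comparing with the middle element.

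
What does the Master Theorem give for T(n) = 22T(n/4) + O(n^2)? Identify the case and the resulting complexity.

Master Theorem for T(n) = 22T(n/4) + O(n^2):

a = 22, b = 4, c = 2
log_b(a) = log_4(22) = 2.2297

Case 1: c = 2 < log_4(22) = 2.2297
T(n) = O(n^(log_4 22))

For T(n) = 22T(n/4) + O(n^2): log_4(22) = 2.2297. This is Case 1 of the Master Theorem (c < log_b(a), work dominated by leaves), giving O(n^(log_4 22)).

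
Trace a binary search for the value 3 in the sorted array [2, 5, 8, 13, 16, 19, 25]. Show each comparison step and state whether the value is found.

Binary search for 3 in [2, 5, 8, 13, 16, 19, 25]:

lo=0, hi=6, mid=3, arr[mid]=13 -> 13 > 3, search left half
lo=0, hi=2, mid=1, arr[mid]=5 -> 5 > 3, search left half
lo=0, hi=0, mid=0, arr[mid]=2 -> 2 < 3, search right half
lo=1 > hi=0, target 3 not found

Binary search determines that 3 is not in the array after 3 comparisons. The search space was exhausted without finding the target.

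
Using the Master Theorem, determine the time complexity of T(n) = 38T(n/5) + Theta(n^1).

Master Theorem for T(n) = 38T(n/5) + O(n^1):

a = 38, b = 5, c = 1
log_b(a) = log_5(38) = 2.2602

Case 1: c = 1 < log_5(38) = 2.2602
T(n) = O(n^(log_5 38))

For T(n) = 38T(n/5) + O(n^1): log_5(38) = 2.2602. This is Case 1 of the Master Theorem (c < log_b(a), work dominated by leaves), giving O(n^(log_5 38)).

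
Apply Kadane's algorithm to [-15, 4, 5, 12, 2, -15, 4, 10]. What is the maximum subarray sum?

Using Kadane's algorithm on [-15, 4, 5, 12, 2, -15, 4, 10]:

Scanning through the array:
Position 1 (value 4): max_ending_here = 4, max_so_far = 4
Position 2 (value 5): max_ending_here = 9, max_so_far = 9
Position 3 (value 12): max_ending_here = 21, max_so_far = 21
Position 4 (value 2): max_ending_here = 23, max_so_far = 23
Position 5 (value -15): max_ending_here = 8, max_so_far = 23
Position 6 (value 4): max_ending_here = 12, max_so_far = 23
Position 7 (value 10): max_ending_here = 22, max_so_far = 23

Maximum subarray: [4, 5, 12, 2]
Maximum sum: 23

The maximum subarray is [4, 5, 12, 2] with sum 23. This subarray runs from index 1 to index 4.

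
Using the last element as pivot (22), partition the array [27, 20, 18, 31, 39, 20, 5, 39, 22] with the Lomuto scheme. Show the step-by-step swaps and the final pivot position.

Lomuto partition with pivot = 22:

Initial array: [27, 20, 18, 31, 39, 20, 5, 39, 22]

arr[0]=27 > 22: no swap
arr[1]=20 <= 22: swap with position 0, array becomes [20, 27, 18, 31, 39, 20, 5, 39, 22]
arr[2]=18 <= 22: swap with position 1, array becomes [20, 18, 27, 31, 39, 20, 5, 39, 22]
arr[3]=31 > 22: no swap
arr[4]=39 > 22: no swap
arr[5]=20 <= 22: swap with position 2, array becomes [20, 18, 20, 31, 39, 27, 5, 39, 22]
arr[6]=5 <= 22: swap with position 3, array becomes [20, 18, 20, 5, 39, 27, 31, 39, 22]
arr[7]=39 > 22: no swap

Place pivot at position 4: [20, 18, 20, 5, 22, 27, 31, 39, 39]
Pivot position: 4

After partitioning with pivot 22, the array becomes [20, 18, 20, 5, 22, 27, 31, 39, 39]. The pivot is placed at index 4. All elements to the left of the pivot are <= 22, and all elements to the right are > 22.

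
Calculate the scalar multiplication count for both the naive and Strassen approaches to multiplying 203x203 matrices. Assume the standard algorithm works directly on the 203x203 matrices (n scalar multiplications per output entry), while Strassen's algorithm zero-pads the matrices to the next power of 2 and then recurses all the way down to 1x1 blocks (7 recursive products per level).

Matrix multiplication for 203x203 matrices:

Strassen's algorithm requires power-of-2 dimensions. Pad 203x203 to 256x256 (next power of 2).

Standard algorithm: 203^3 = 8365427 multiplications
Strassen's algorithm: 7^(log2(256)) = 7^8 = 5764801 multiplications
Savings: 8365427 - 5764801 = 2600626 multiplications

Standard: 8365427 multiplications (203^3). Strassen: 5764801 multiplications (7^8, after padding to 256x256). Strassen reduces 8 recursive multiplications to 7 at each level.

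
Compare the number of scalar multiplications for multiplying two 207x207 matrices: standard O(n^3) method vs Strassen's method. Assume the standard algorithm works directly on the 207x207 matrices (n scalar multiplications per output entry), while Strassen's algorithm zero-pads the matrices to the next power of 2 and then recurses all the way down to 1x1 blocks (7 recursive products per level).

Matrix multiplication for 207x207 matrices:

Strassen's algorithm requires power-of-2 dimensions. Pad 207x207 to 256x256 (next power of 2).

Standard algorithm: 207^3 = 8869743 multiplications
Strassen's algorithm: 7^(log2(256)) = 7^8 = 5764801 multiplications
Savings: 8869743 - 5764801 = 3104942 multiplications

Standard: 8869743 multiplications (207^3). Strassen: 5764801 multiplications (7^8, after padding to 256x256). Strassen reduces 8 recursive multiplications to 7 at each level.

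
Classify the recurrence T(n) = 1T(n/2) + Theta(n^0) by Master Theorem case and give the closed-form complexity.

Master Theorem for T(n) = 1T(n/2) + O(n^0):

a = 1, b = 2, c = 0
log_b(a) = log_2(1) = 0.0000

Case 2: c = 0 = log_2(1) = 0.0000
T(n) = O(n^0 log n) = O(log n)

For T(n) = 1T(n/2) + O(n^0): log_2(1) = 0.0000. This is Case 2 of the Master Theorem (c = log_b(a), equal work at all levels), giving O(log n).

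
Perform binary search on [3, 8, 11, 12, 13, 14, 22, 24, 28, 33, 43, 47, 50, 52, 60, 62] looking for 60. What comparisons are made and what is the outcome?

Binary search for 60 in [3, 8, 11, 12, 13, 14, 22, 24, 28, 33, 43, 47, 50, 52, 60, 62]:

lo=0, hi=15, mid=7, arr[mid]=24 -> 24 < 60, search right half
lo=8, hi=15, mid=11, arr[mid]=47 -> 47 < 60, search right half
lo=12, hi=15, mid=13, arr[mid]=52 -> 52 < 60, search right half
lo=14, hi=15, mid=14, arr[mid]=60 -> Found target at index 14!

Binary search finds 60 at index 14 after 4 comparisons. The search repeatedly halves the search space by comparing with the middle element.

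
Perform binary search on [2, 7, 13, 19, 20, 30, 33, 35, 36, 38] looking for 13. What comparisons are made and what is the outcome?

Binary search for 13 in [2, 7, 13, 19, 20, 30, 33, 35, 36, 38]:

lo=0, hi=9, mid=4, arr[mid]=20 -> 20 > 13, search left half
lo=0, hi=3, mid=1, arr[mid]=7 -> 7 < 13, search right half
lo=2, hi=3, mid=2, arr[mid]=13 -> Found target at index 2!

Binary search finds 13 at index 2 after 3 comparisons. The search repeatedly halves the search space by comparing with the middle element.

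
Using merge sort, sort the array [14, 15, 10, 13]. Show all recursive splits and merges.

Merge sort trace:

Split: [14, 15, 10, 13] -> [14, 15] and [10, 13]
  Split: [14, 15] -> [14] and [15]
  Merge: [14] + [15] -> [14, 15]
  Split: [10, 13] -> [10] and [13]
  Merge: [10] + [13] -> [10, 13]
Merge: [14, 15] + [10, 13] -> [10, 13, 14, 15]

Final sorted array: [10, 13, 14, 15]

The merge sort proceeds by recursively splitting the array and merging sorted halves.
After all merges, the sorted array is [10, 13, 14, 15].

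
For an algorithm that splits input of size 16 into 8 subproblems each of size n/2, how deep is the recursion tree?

For divide and conquer with division factor 2:

Problem sizes at each level:
Level 0: 16
Level 1: 8
Level 2: 4
Level 3: 2
Level 4: 1

The root is level 0 and the size-1 base case is level 4 (the tree spans levels 0 through 4, i.e. 5 levels counting the root), so the depth is the number of divisions: log_2(16) = 4

The recursion tree depth is log_2(16) = 4. At each level, the problem size is divided by 2, so it takes 4 divisions to reduce to a base case of size 1. The algorithm makes 8 recursive calls at each level.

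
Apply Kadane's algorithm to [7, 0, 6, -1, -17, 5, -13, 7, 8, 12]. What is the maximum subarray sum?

Using Kadane's algorithm on [7, 0, 6, -1, -17, 5, -13, 7, 8, 12]:

Scanning through the array:
Position 1 (value 0): max_ending_here = 7, max_so_far = 7
Position 2 (value 6): max_ending_here = 13, max_so_far = 13
Position 3 (value -1): max_ending_here = 12, max_so_far = 13
Position 4 (value -17): max_ending_here = -5, max_so_far = 13
Position 5 (value 5): max_ending_here = 5, max_so_far = 13
Position 6 (value -13): max_ending_here = -8, max_so_far = 13
Position 7 (value 7): max_ending_here = 7, max_so_far = 13
Position 8 (value 8): max_ending_here = 15, max_so_far = 15
Position 9 (value 12): max_ending_here = 27, max_so_far = 27

Maximum subarray: [7, 8, 12]
Maximum sum: 27

The maximum subarray is [7, 8, 12] with sum 27. This subarray runs from index 7 to index 9.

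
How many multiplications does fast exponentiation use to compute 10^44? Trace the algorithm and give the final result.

Computing 10^44 by squaring (build up from 10^1; each line after the first costs one multiplication):

10^1 = 10
10^2 = (10^1)^2 = 10^2 = 100
10^4 = (10^2)^2 = 100^2 = 10000
10^5 = 10 * 10^4 = 10 * 10000 = 100000
10^10 = (10^5)^2 = 100000^2 = 10000000000
10^11 = 10 * 10^10 = 10 * 10000000000 = 100000000000
10^22 = (10^11)^2 = 100000000000^2 = 10000000000000000000000
10^44 = (10^22)^2 = 10000000000000000000000^2 = 100000000000000000000000000000000000000000000

Result: 100000000000000000000000000000000000000000000
Multiplications needed: 7 (7 lines after 10^1)

10^44 = 100000000000000000000000000000000000000000000. Using exponentiation by squaring, this requires 7 multiplications. The key idea: if the exponent is even, square the half-power; if odd, multiply by the base once.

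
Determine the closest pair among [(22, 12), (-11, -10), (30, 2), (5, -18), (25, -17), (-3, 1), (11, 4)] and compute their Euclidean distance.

Computing all pairwise distances among 7 points:

d((22, 12), (-11, -10)) = 39.6611
d((22, 12), (30, 2)) = 12.8062 <-- minimum
d((22, 12), (5, -18)) = 34.4819
d((22, 12), (25, -17)) = 29.1548
d((22, 12), (-3, 1)) = 27.313
d((22, 12), (11, 4)) = 13.6015
d((-11, -10), (30, 2)) = 42.72
d((-11, -10), (5, -18)) = 17.8885
d((-11, -10), (25, -17)) = 36.6742
d((-11, -10), (-3, 1)) = 13.6015
d((-11, -10), (11, 4)) = 26.0768
d((30, 2), (5, -18)) = 32.0156
d((30, 2), (25, -17)) = 19.6469
d((30, 2), (-3, 1)) = 33.0151
d((30, 2), (11, 4)) = 19.105
d((5, -18), (25, -17)) = 20.025
d((5, -18), (-3, 1)) = 20.6155
d((5, -18), (11, 4)) = 22.8035
d((25, -17), (-3, 1)) = 33.2866
d((25, -17), (11, 4)) = 25.2389
d((-3, 1), (11, 4)) = 14.3178

Closest pair: (22, 12) and (30, 2) with distance 12.8062

The closest pair is (22, 12) and (30, 2) with Euclidean distance 12.8062. For 7 points, brute-force pairwise comparison is shown above. For large n, the divide-and-conquer algorithm (sort by x, recurse on halves, check the dividing strip) achieves O(n log n).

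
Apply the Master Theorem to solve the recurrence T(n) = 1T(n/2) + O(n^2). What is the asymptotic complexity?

Master Theorem for T(n) = 1T(n/2) + O(n^2):

a = 1, b = 2, c = 2
log_b(a) = log_2(1) = 0.0000

Case 3: c = 2 > log_2(1) = 0.0000
T(n) = O(n^2) = O(n^2)

For T(n) = 1T(n/2) + O(n^2): log_2(1) = 0.0000. This is Case 3 of the Master Theorem (c > log_b(a), work dominated by root), giving O(n^2).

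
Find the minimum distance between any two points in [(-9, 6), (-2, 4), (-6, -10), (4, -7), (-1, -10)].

Computing all pairwise distances among 5 points:

d((-9, 6), (-2, 4)) = 7.2801
d((-9, 6), (-6, -10)) = 16.2788
d((-9, 6), (4, -7)) = 18.3848
d((-9, 6), (-1, -10)) = 17.8885
d((-2, 4), (-6, -10)) = 14.5602
d((-2, 4), (4, -7)) = 12.53
d((-2, 4), (-1, -10)) = 14.0357
d((-6, -10), (4, -7)) = 10.4403
d((-6, -10), (-1, -10)) = 5.0 <-- minimum
d((4, -7), (-1, -10)) = 5.831

Closest pair: (-6, -10) and (-1, -10) with distance 5.0

The closest pair is (-6, -10) and (-1, -10) with Euclidean distance 5.0. For 5 points, brute-force pairwise comparison is shown above. For large n, the divide-and-conquer algorithm (sort by x, recurse on halves, check the dividing strip) achieves O(n log n).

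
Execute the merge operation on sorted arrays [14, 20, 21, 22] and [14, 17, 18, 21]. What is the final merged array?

Merging process:

Compare 14 vs 14: take 14 from left. Merged: [14]
Compare 20 vs 14: take 14 from right. Merged: [14, 14]
Compare 20 vs 17: take 17 from right. Merged: [14, 14, 17]
Compare 20 vs 18: take 18 from right. Merged: [14, 14, 17, 18]
Compare 20 vs 21: take 20 from left. Merged: [14, 14, 17, 18, 20]
Compare 21 vs 21: take 21 from left. Merged: [14, 14, 17, 18, 20, 21]
Compare 22 vs 21: take 21 from right. Merged: [14, 14, 17, 18, 20, 21, 21]
Append remaining from left: [22]. Merged: [14, 14, 17, 18, 20, 21, 21, 22]

Final merged array: [14, 14, 17, 18, 20, 21, 21, 22]
Total comparisons: 7

The merged array is [14, 14, 17, 18, 20, 21, 21, 22], requiring 7 comparisons. The merge step runs in O(n) time where n is the total number of elements.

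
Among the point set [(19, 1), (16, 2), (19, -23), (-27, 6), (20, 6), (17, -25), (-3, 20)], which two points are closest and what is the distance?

Computing all pairwise distances among 7 points:

d((19, 1), (16, 2)) = 3.1623
d((19, 1), (19, -23)) = 24.0
d((19, 1), (-27, 6)) = 46.2709
d((19, 1), (20, 6)) = 5.099
d((19, 1), (17, -25)) = 26.0768
d((19, 1), (-3, 20)) = 29.0689
d((16, 2), (19, -23)) = 25.1794
d((16, 2), (-27, 6)) = 43.1856
d((16, 2), (20, 6)) = 5.6569
d((16, 2), (17, -25)) = 27.0185
d((16, 2), (-3, 20)) = 26.1725
d((19, -23), (-27, 6)) = 54.3783
d((19, -23), (20, 6)) = 29.0172
d((19, -23), (17, -25)) = 2.8284 <-- minimum
d((19, -23), (-3, 20)) = 48.3011
d((-27, 6), (20, 6)) = 47.0
d((-27, 6), (17, -25)) = 53.8238
d((-27, 6), (-3, 20)) = 27.7849
d((20, 6), (17, -25)) = 31.1448
d((20, 6), (-3, 20)) = 26.9258
d((17, -25), (-3, 20)) = 49.2443

Closest pair: (19, -23) and (17, -25) with distance 2.8284

The closest pair is (19, -23) and (17, -25) with Euclidean distance 2.8284. For 7 points, brute-force pairwise comparison is shown above. For large n, the divide-and-conquer algorithm (sort by x, recurse on halves, check the dividing strip) achieves O(n log n).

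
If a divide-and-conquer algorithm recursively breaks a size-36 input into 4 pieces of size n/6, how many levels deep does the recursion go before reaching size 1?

For divide and conquer with division factor 6:

Problem sizes at each level:
Level 0: 36
Level 1: 6
Level 2: 1

The root is level 0 and the size-1 base case is level 2 (the tree spans levels 0 through 2, i.e. 3 levels counting the root), so the depth is the number of divisions: log_6(36) = 2

The recursion tree depth is log_6(36) = 2. At each level, the problem size is divided by 6, so it takes 2 divisions to reduce to a base case of size 1. The algorithm makes 4 recursive calls at each level.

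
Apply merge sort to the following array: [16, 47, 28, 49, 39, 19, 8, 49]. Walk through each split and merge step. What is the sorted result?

Merge sort trace:

Split: [16, 47, 28, 49, 39, 19, 8, 49] -> [16, 47, 28, 49] and [39, 19, 8, 49]
  Split: [16, 47, 28, 49] -> [16, 47] and [28, 49]
    Split: [16, 47] -> [16] and [47]
    Merge: [16] + [47] -> [16, 47]
    Split: [28, 49] -> [28] and [49]
    Merge: [28] + [49] -> [28, 49]
  Merge: [16, 47] + [28, 49] -> [16, 28, 47, 49]
  Split: [39, 19, 8, 49] -> [39, 19] and [8, 49]
    Split: [39, 19] -> [39] and [19]
    Merge: [39] + [19] -> [19, 39]
    Split: [8, 49] -> [8] and [49]
    Merge: [8] + [49] -> [8, 49]
  Merge: [19, 39] + [8, 49] -> [8, 19, 39, 49]
Merge: [16, 28, 47, 49] + [8, 19, 39, 49] -> [8, 16, 19, 28, 39, 47, 49, 49]

Final sorted array: [8, 16, 19, 28, 39, 47, 49, 49]

The merge sort proceeds by recursively splitting the array and merging sorted halves.
After all merges, the sorted array is [8, 16, 19, 28, 39, 47, 49, 49].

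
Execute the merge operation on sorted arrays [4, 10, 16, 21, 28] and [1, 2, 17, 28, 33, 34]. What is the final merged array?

Merging process:

Compare 4 vs 1: take 1 from right. Merged: [1]
Compare 4 vs 2: take 2 from right. Merged: [1, 2]
Compare 4 vs 17: take 4 from left. Merged: [1, 2, 4]
Compare 10 vs 17: take 10 from left. Merged: [1, 2, 4, 10]
Compare 16 vs 17: take 16 from left. Merged: [1, 2, 4, 10, 16]
Compare 21 vs 17: take 17 from right. Merged: [1, 2, 4, 10, 16, 17]
Compare 21 vs 28: take 21 from left. Merged: [1, 2, 4, 10, 16, 17, 21]
Compare 28 vs 28: take 28 from left. Merged: [1, 2, 4, 10, 16, 17, 21, 28]
Append remaining from right: [28, 33, 34]. Merged: [1, 2, 4, 10, 16, 17, 21, 28, 28, 33, 34]

Final merged array: [1, 2, 4, 10, 16, 17, 21, 28, 28, 33, 34]
Total comparisons: 8

The merged array is [1, 2, 4, 10, 16, 17, 21, 28, 28, 33, 34], requiring 8 comparisons. The merge step runs in O(n) time where n is the total number of elements.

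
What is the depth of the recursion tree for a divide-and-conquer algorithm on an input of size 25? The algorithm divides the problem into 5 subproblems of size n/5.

For divide and conquer with division factor 5:

Problem sizes at each level:
Level 0: 25
Level 1: 5
Level 2: 1

The root is level 0 and the size-1 base case is level 2 (the tree spans levels 0 through 2, i.e. 3 levels counting the root), so the depth is the number of divisions: log_5(25) = 2

The recursion tree depth is log_5(25) = 2. At each level, the problem size is divided by 5, so it takes 2 divisions to reduce to a base case of size 1. The algorithm makes 5 recursive calls at each level.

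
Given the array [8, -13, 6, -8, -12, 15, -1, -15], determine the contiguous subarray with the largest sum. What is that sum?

Using Kadane's algorithm on [8, -13, 6, -8, -12, 15, -1, -15]:

Scanning through the array:
Position 1 (value -13): max_ending_here = -5, max_so_far = 8
Position 2 (value 6): max_ending_here = 6, max_so_far = 8
Position 3 (value -8): max_ending_here = -2, max_so_far = 8
Position 4 (value -12): max_ending_here = -12, max_so_far = 8
Position 5 (value 15): max_ending_here = 15, max_so_far = 15
Position 6 (value -1): max_ending_here = 14, max_so_far = 15
Position 7 (value -15): max_ending_here = -1, max_so_far = 15

Maximum subarray: [15]
Maximum sum: 15

The maximum subarray is [15] with sum 15. This subarray runs from index 5 to index 5.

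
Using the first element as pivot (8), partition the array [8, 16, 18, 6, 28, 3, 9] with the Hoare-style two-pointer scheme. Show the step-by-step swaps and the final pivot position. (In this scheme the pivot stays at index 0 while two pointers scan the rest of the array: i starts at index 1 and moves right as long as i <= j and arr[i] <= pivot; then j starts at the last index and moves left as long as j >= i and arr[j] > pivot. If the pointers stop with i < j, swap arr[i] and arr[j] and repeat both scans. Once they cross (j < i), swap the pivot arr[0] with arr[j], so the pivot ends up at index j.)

Hoare-style two-pointer partition with pivot = 8:

Initial array: [8, 16, 18, 6, 28, 3, 9]

Pointers start at i = 1, j = 6.
i stops at index 1 (arr[1]=16 > 8), j stops at index 5 (arr[5]=3 <= 8): swap arr[1] and arr[5], array becomes [8, 3, 18, 6, 28, 16, 9]
i stops at index 2 (arr[2]=18 > 8), j stops at index 3 (arr[3]=6 <= 8): swap arr[2] and arr[3], array becomes [8, 3, 6, 18, 28, 16, 9]
i ends at 3, j ends at 2: the pointers have crossed (j < i), so scanning stops.

Swap pivot arr[0] with arr[2] to place pivot at position 2: [6, 3, 8, 18, 28, 16, 9]
Pivot position: 2

After partitioning with pivot 8, the array becomes [6, 3, 8, 18, 28, 16, 9]. The pivot is placed at index 2. All elements to the left of the pivot are <= 8, and all elements to the right are > 8.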